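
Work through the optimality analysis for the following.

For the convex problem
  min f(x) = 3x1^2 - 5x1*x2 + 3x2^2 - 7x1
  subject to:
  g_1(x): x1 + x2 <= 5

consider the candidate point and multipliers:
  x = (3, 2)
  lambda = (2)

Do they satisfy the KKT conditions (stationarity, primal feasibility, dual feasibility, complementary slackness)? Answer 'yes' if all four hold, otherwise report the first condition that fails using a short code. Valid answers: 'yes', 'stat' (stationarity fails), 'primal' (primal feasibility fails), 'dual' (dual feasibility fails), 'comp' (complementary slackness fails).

Gradient of f: grad f(x) = Q x + c = (1, -3)
Constraint values g_i(x) = a_i^T x - b_i:
  g_1((3, 2)) = 0
Stationarity residual: grad f(x) + sum_i lambda_i a_i = (3, -1)
  -> stationarity FAILS
Primal feasibility (all g_i <= 0): OK
Dual feasibility (all lambda_i >= 0): OK
Complementary slackness (lambda_i * g_i(x) = 0 for all i): OK

Verdict: the first failing condition is stationarity -> stat.

stat


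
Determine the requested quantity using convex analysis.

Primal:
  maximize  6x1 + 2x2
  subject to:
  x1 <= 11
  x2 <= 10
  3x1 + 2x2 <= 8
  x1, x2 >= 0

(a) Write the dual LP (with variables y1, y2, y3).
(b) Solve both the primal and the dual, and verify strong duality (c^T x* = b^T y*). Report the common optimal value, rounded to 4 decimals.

The standard primal-dual pair for 'max c^T x s.t. A x <= b, x >= 0' is:
  Dual:  min b^T y  s.t.  A^T y >= c,  y >= 0.

So the dual LP is:
  minimize  11y1 + 10y2 + 8y3
  subject to:
    y1 + 3y3 >= 6
    y2 + 2y3 >= 2
    y1, y2, y3 >= 0

Solving the primal: x* = (2.6667, 0).
  primal value c^T x* = 16.
Solving the dual: y* = (0, 0, 2).
  dual value b^T y* = 16.
Strong duality: c^T x* = b^T y*. Confirmed.

16


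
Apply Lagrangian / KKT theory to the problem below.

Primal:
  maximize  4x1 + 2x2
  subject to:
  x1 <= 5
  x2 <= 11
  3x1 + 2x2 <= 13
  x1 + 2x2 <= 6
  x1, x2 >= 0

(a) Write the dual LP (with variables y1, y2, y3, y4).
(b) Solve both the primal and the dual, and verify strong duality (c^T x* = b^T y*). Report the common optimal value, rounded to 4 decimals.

The standard primal-dual pair for 'max c^T x s.t. A x <= b, x >= 0' is:
  Dual:  min b^T y  s.t.  A^T y >= c,  y >= 0.

So the dual LP is:
  minimize  5y1 + 11y2 + 13y3 + 6y4
  subject to:
    y1 + 3y3 + y4 >= 4
    y2 + 2y3 + 2y4 >= 2
    y1, y2, y3, y4 >= 0

Solving the primal: x* = (4.3333, 0).
  primal value c^T x* = 17.3333.
Solving the dual: y* = (0, 0, 1.3333, 0).
  dual value b^T y* = 17.3333.
Strong duality: c^T x* = b^T y*. Confirmed.

17.3333


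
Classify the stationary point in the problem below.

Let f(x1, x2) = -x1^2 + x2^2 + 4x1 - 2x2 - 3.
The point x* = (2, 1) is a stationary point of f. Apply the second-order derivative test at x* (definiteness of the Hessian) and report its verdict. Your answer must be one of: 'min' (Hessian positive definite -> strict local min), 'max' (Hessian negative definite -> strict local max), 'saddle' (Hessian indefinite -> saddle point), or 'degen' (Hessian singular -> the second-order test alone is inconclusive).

Compute the Hessian H = grad^2 f:
  H = [[-2, 0], [0, 2]]
Verify stationarity: grad f(x*) = H x* + g = (0, 0).
Eigenvalues of H: -2, 2.
Eigenvalues have mixed signs, so H is indefinite -> x* is a saddle point.

saddle


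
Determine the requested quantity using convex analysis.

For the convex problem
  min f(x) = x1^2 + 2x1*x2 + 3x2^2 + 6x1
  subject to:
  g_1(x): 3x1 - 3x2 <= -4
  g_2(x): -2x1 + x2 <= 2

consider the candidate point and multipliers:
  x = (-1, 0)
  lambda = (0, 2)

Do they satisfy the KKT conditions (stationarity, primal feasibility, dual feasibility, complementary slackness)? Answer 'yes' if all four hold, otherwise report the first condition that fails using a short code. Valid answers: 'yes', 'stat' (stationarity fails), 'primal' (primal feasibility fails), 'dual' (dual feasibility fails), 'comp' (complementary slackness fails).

Gradient of f: grad f(x) = Q x + c = (4, -2)
Constraint values g_i(x) = a_i^T x - b_i:
  g_1((-1, 0)) = 1
  g_2((-1, 0)) = 0
Stationarity residual: grad f(x) + sum_i lambda_i a_i = (0, 0)
  -> stationarity OK
Primal feasibility (all g_i <= 0): FAILS
Dual feasibility (all lambda_i >= 0): OK
Complementary slackness (lambda_i * g_i(x) = 0 for all i): OK

Verdict: the first failing condition is primal_feasibility -> primal.

primal


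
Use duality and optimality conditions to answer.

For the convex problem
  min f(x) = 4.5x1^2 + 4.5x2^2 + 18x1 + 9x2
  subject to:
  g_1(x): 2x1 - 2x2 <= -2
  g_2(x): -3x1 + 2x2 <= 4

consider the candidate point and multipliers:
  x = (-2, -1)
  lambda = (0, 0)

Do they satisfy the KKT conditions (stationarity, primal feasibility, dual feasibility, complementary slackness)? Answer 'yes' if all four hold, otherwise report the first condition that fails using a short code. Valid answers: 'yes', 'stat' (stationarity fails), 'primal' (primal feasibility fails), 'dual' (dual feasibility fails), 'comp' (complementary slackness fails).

Gradient of f: grad f(x) = Q x + c = (0, 0)
Constraint values g_i(x) = a_i^T x - b_i:
  g_1((-2, -1)) = 0
  g_2((-2, -1)) = 0
Stationarity residual: grad f(x) + sum_i lambda_i a_i = (0, 0)
  -> stationarity OK
Primal feasibility (all g_i <= 0): OK
Dual feasibility (all lambda_i >= 0): OK
Complementary slackness (lambda_i * g_i(x) = 0 for all i): OK

Verdict: yes, KKT holds.

yes


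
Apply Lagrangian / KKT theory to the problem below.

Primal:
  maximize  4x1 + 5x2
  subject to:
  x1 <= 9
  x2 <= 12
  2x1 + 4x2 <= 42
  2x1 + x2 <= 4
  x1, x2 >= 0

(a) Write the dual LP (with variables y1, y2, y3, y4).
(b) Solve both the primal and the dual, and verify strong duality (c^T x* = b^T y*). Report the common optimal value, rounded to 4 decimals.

The standard primal-dual pair for 'max c^T x s.t. A x <= b, x >= 0' is:
  Dual:  min b^T y  s.t.  A^T y >= c,  y >= 0.

So the dual LP is:
  minimize  9y1 + 12y2 + 42y3 + 4y4
  subject to:
    y1 + 2y3 + 2y4 >= 4
    y2 + 4y3 + y4 >= 5
    y1, y2, y3, y4 >= 0

Solving the primal: x* = (0, 4).
  primal value c^T x* = 20.
Solving the dual: y* = (0, 0, 0, 5).
  dual value b^T y* = 20.
Strong duality: c^T x* = b^T y*. Confirmed.

20


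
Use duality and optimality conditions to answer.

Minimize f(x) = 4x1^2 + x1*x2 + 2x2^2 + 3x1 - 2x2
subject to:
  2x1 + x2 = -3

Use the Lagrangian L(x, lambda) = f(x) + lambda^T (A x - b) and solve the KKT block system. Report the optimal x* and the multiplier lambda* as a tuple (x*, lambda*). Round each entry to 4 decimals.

Form the Lagrangian:
  L(x, lambda) = (1/2) x^T Q x + c^T x + lambda^T (A x - b)
Stationarity (grad_x L = 0): Q x + c + A^T lambda = 0.
Primal feasibility: A x = b.

This gives the KKT block system:
  [ Q   A^T ] [ x     ]   [-c ]
  [ A    0  ] [ lambda ] = [ b ]

Solving the linear system:
  x*      = (-1.4, -0.2)
  lambda* = (4.2)
  f(x*)   = 4.4

x* = (-1.4, -0.2), lambda* = (4.2)


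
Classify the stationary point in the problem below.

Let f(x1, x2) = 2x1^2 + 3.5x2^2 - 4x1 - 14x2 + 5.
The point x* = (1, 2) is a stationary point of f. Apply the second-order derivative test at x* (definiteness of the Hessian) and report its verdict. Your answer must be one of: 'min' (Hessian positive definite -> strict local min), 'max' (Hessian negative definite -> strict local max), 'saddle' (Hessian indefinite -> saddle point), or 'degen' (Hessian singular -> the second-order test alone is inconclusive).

Compute the Hessian H = grad^2 f:
  H = [[4, 0], [0, 7]]
Verify stationarity: grad f(x*) = H x* + g = (0, 0).
Eigenvalues of H: 4, 7.
Both eigenvalues > 0, so H is positive definite -> x* is a strict local min.

min


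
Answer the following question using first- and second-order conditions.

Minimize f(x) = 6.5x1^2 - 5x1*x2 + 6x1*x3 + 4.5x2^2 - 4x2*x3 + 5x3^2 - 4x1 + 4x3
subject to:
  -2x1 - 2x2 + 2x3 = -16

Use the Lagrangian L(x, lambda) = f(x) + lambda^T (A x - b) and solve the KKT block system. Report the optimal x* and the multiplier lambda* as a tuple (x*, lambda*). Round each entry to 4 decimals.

Form the Lagrangian:
  L(x, lambda) = (1/2) x^T Q x + c^T x + lambda^T (A x - b)
Stationarity (grad_x L = 0): Q x + c + A^T lambda = 0.
Primal feasibility: A x = b.

This gives the KKT block system:
  [ Q   A^T ] [ x     ]   [-c ]
  [ A    0  ] [ lambda ] = [ b ]

Solving the linear system:
  x*      = (3.2738, 1.9167, -2.8095)
  lambda* = (6.0595)
  f(x*)   = 36.3095

x* = (3.2738, 1.9167, -2.8095), lambda* = (6.0595)


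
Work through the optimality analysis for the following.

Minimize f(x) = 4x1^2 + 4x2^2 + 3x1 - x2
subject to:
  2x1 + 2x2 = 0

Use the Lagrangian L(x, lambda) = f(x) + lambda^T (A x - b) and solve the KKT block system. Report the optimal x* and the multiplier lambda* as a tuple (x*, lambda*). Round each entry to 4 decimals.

Form the Lagrangian:
  L(x, lambda) = (1/2) x^T Q x + c^T x + lambda^T (A x - b)
Stationarity (grad_x L = 0): Q x + c + A^T lambda = 0.
Primal feasibility: A x = b.

This gives the KKT block system:
  [ Q   A^T ] [ x     ]   [-c ]
  [ A    0  ] [ lambda ] = [ b ]

Solving the linear system:
  x*      = (-0.25, 0.25)
  lambda* = (-0.5)
  f(x*)   = -0.5

x* = (-0.25, 0.25), lambda* = (-0.5)


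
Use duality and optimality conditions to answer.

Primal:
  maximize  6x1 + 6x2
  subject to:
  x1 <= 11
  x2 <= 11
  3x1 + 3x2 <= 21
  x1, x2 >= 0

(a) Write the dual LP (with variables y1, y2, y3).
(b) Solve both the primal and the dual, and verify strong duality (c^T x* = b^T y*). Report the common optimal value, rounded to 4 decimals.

The standard primal-dual pair for 'max c^T x s.t. A x <= b, x >= 0' is:
  Dual:  min b^T y  s.t.  A^T y >= c,  y >= 0.

So the dual LP is:
  minimize  11y1 + 11y2 + 21y3
  subject to:
    y1 + 3y3 >= 6
    y2 + 3y3 >= 6
    y1, y2, y3 >= 0

Solving the primal: x* = (7, 0).
  primal value c^T x* = 42.
Solving the dual: y* = (0, 0, 2).
  dual value b^T y* = 42.
Strong duality: c^T x* = b^T y*. Confirmed.

42


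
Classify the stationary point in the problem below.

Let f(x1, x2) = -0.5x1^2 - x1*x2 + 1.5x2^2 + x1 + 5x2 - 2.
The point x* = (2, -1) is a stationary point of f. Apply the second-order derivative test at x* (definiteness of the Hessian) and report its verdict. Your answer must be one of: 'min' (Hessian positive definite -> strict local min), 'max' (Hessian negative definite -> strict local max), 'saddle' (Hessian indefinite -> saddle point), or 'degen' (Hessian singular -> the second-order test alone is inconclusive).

Compute the Hessian H = grad^2 f:
  H = [[-1, -1], [-1, 3]]
Verify stationarity: grad f(x*) = H x* + g = (0, 0).
Eigenvalues of H: -1.2361, 3.2361.
Eigenvalues have mixed signs, so H is indefinite -> x* is a saddle point.

saddle


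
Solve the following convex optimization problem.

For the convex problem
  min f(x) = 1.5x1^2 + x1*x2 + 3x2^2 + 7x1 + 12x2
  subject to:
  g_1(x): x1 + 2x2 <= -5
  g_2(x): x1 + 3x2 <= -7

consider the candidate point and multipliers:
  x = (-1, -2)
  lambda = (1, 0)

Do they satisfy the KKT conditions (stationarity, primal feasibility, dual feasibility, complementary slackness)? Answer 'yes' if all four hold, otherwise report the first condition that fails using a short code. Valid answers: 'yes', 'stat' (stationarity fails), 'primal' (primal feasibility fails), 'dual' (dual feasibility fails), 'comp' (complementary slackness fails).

Gradient of f: grad f(x) = Q x + c = (2, -1)
Constraint values g_i(x) = a_i^T x - b_i:
  g_1((-1, -2)) = 0
  g_2((-1, -2)) = 0
Stationarity residual: grad f(x) + sum_i lambda_i a_i = (3, 1)
  -> stationarity FAILS
Primal feasibility (all g_i <= 0): OK
Dual feasibility (all lambda_i >= 0): OK
Complementary slackness (lambda_i * g_i(x) = 0 for all i): OK

Verdict: the first failing condition is stationarity -> stat.

stat


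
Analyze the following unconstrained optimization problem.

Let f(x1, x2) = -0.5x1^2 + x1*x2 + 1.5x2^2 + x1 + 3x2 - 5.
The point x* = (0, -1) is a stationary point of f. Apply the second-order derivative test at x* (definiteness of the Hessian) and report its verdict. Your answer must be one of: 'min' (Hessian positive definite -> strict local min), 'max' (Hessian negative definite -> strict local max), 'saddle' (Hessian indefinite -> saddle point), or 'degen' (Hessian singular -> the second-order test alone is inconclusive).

Compute the Hessian H = grad^2 f:
  H = [[-1, 1], [1, 3]]
Verify stationarity: grad f(x*) = H x* + g = (0, 0).
Eigenvalues of H: -1.2361, 3.2361.
Eigenvalues have mixed signs, so H is indefinite -> x* is a saddle point.

saddle


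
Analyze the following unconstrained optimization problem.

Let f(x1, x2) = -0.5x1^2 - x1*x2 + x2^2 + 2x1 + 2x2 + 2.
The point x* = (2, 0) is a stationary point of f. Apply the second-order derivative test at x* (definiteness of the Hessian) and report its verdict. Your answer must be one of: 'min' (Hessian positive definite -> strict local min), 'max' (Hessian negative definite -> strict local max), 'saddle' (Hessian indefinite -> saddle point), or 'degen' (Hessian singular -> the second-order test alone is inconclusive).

Compute the Hessian H = grad^2 f:
  H = [[-1, -1], [-1, 2]]
Verify stationarity: grad f(x*) = H x* + g = (0, 0).
Eigenvalues of H: -1.3028, 2.3028.
Eigenvalues have mixed signs, so H is indefinite -> x* is a saddle point.

saddle


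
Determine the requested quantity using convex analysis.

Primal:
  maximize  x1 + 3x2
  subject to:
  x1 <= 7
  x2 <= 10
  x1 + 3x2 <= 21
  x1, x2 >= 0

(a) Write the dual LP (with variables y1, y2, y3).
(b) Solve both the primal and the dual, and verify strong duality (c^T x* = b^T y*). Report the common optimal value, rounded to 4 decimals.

The standard primal-dual pair for 'max c^T x s.t. A x <= b, x >= 0' is:
  Dual:  min b^T y  s.t.  A^T y >= c,  y >= 0.

So the dual LP is:
  minimize  7y1 + 10y2 + 21y3
  subject to:
    y1 + y3 >= 1
    y2 + 3y3 >= 3
    y1, y2, y3 >= 0

Solving the primal: x* = (0, 7).
  primal value c^T x* = 21.
Solving the dual: y* = (0, 0, 1).
  dual value b^T y* = 21.
Strong duality: c^T x* = b^T y*. Confirmed.

21


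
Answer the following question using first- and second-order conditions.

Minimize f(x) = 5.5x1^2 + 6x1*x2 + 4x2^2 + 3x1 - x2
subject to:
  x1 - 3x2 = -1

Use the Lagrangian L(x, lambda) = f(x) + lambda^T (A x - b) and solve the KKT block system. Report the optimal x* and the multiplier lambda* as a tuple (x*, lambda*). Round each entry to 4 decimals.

Form the Lagrangian:
  L(x, lambda) = (1/2) x^T Q x + c^T x + lambda^T (A x - b)
Stationarity (grad_x L = 0): Q x + c + A^T lambda = 0.
Primal feasibility: A x = b.

This gives the KKT block system:
  [ Q   A^T ] [ x     ]   [-c ]
  [ A    0  ] [ lambda ] = [ b ]

Solving the linear system:
  x*      = (-0.3497, 0.2168)
  lambda* = (-0.4545)
  f(x*)   = -0.8601

x* = (-0.3497, 0.2168), lambda* = (-0.4545)


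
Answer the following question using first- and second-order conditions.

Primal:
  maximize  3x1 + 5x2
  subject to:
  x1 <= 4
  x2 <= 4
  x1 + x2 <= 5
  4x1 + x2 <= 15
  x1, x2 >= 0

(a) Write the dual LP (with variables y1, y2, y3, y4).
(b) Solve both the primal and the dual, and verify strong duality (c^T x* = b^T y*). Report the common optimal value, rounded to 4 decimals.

The standard primal-dual pair for 'max c^T x s.t. A x <= b, x >= 0' is:
  Dual:  min b^T y  s.t.  A^T y >= c,  y >= 0.

So the dual LP is:
  minimize  4y1 + 4y2 + 5y3 + 15y4
  subject to:
    y1 + y3 + 4y4 >= 3
    y2 + y3 + y4 >= 5
    y1, y2, y3, y4 >= 0

Solving the primal: x* = (1, 4).
  primal value c^T x* = 23.
Solving the dual: y* = (0, 2, 3, 0).
  dual value b^T y* = 23.
Strong duality: c^T x* = b^T y*. Confirmed.

23


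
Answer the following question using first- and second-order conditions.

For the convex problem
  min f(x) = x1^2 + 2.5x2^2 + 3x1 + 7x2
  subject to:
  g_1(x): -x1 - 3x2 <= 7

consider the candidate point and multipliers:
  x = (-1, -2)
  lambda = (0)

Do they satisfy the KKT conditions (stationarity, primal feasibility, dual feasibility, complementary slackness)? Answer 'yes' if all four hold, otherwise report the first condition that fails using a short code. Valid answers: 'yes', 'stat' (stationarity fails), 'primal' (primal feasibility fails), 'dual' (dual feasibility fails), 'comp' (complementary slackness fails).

Gradient of f: grad f(x) = Q x + c = (1, -3)
Constraint values g_i(x) = a_i^T x - b_i:
  g_1((-1, -2)) = 0
Stationarity residual: grad f(x) + sum_i lambda_i a_i = (1, -3)
  -> stationarity FAILS
Primal feasibility (all g_i <= 0): OK
Dual feasibility (all lambda_i >= 0): OK
Complementary slackness (lambda_i * g_i(x) = 0 for all i): OK

Verdict: the first failing condition is stationarity -> stat.

stat


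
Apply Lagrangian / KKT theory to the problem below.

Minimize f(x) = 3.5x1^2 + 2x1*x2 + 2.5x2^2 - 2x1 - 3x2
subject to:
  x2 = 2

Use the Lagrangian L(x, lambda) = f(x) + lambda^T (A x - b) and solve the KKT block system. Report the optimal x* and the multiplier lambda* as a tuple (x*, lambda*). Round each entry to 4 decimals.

Form the Lagrangian:
  L(x, lambda) = (1/2) x^T Q x + c^T x + lambda^T (A x - b)
Stationarity (grad_x L = 0): Q x + c + A^T lambda = 0.
Primal feasibility: A x = b.

This gives the KKT block system:
  [ Q   A^T ] [ x     ]   [-c ]
  [ A    0  ] [ lambda ] = [ b ]

Solving the linear system:
  x*      = (-0.2857, 2)
  lambda* = (-6.4286)
  f(x*)   = 3.7143

x* = (-0.2857, 2), lambda* = (-6.4286)


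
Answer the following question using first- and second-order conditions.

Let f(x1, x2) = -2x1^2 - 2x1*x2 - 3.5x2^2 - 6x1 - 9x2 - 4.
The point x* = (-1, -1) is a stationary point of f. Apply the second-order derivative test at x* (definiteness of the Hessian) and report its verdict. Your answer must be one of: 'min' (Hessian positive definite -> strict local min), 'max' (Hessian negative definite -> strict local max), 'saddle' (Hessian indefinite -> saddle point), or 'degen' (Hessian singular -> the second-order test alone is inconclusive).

Compute the Hessian H = grad^2 f:
  H = [[-4, -2], [-2, -7]]
Verify stationarity: grad f(x*) = H x* + g = (0, 0).
Eigenvalues of H: -8, -3.
Both eigenvalues < 0, so H is negative definite -> x* is a strict local max.

max


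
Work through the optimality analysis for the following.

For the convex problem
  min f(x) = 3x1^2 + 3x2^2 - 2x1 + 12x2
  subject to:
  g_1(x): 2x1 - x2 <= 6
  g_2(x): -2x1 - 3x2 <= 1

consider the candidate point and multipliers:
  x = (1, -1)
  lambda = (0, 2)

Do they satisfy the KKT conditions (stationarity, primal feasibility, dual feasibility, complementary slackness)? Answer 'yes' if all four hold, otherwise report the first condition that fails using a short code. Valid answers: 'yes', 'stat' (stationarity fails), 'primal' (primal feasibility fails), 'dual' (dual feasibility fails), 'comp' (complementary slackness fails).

Gradient of f: grad f(x) = Q x + c = (4, 6)
Constraint values g_i(x) = a_i^T x - b_i:
  g_1((1, -1)) = -3
  g_2((1, -1)) = 0
Stationarity residual: grad f(x) + sum_i lambda_i a_i = (0, 0)
  -> stationarity OK
Primal feasibility (all g_i <= 0): OK
Dual feasibility (all lambda_i >= 0): OK
Complementary slackness (lambda_i * g_i(x) = 0 for all i): OK

Verdict: yes, KKT holds.

yes


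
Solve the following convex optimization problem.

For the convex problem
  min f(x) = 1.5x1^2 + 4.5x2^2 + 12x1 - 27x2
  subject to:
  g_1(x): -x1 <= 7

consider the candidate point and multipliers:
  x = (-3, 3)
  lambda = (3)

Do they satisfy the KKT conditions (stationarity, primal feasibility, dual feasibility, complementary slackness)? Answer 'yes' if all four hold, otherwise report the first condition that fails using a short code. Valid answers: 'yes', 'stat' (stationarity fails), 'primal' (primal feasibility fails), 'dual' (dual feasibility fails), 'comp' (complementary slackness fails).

Gradient of f: grad f(x) = Q x + c = (3, 0)
Constraint values g_i(x) = a_i^T x - b_i:
  g_1((-3, 3)) = -4
Stationarity residual: grad f(x) + sum_i lambda_i a_i = (0, 0)
  -> stationarity OK
Primal feasibility (all g_i <= 0): OK
Dual feasibility (all lambda_i >= 0): OK
Complementary slackness (lambda_i * g_i(x) = 0 for all i): FAILS

Verdict: the first failing condition is complementary_slackness -> comp.

comp


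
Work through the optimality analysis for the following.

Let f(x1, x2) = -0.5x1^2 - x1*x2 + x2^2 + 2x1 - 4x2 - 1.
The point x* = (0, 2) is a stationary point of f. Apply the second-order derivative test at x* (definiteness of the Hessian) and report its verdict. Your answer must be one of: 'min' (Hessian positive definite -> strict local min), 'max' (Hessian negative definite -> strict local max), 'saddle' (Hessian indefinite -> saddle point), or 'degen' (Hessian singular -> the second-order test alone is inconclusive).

Compute the Hessian H = grad^2 f:
  H = [[-1, -1], [-1, 2]]
Verify stationarity: grad f(x*) = H x* + g = (0, 0).
Eigenvalues of H: -1.3028, 2.3028.
Eigenvalues have mixed signs, so H is indefinite -> x* is a saddle point.

saddle


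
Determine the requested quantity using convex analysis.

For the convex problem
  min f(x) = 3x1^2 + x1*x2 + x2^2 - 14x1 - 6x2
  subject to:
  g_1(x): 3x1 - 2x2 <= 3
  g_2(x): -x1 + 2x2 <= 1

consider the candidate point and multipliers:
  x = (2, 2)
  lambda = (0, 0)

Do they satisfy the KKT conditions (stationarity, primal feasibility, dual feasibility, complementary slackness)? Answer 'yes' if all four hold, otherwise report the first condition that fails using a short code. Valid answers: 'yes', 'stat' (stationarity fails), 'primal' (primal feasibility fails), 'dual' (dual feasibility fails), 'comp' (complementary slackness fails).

Gradient of f: grad f(x) = Q x + c = (0, 0)
Constraint values g_i(x) = a_i^T x - b_i:
  g_1((2, 2)) = -1
  g_2((2, 2)) = 1
Stationarity residual: grad f(x) + sum_i lambda_i a_i = (0, 0)
  -> stationarity OK
Primal feasibility (all g_i <= 0): FAILS
Dual feasibility (all lambda_i >= 0): OK
Complementary slackness (lambda_i * g_i(x) = 0 for all i): OK

Verdict: the first failing condition is primal_feasibility -> primal.

primal


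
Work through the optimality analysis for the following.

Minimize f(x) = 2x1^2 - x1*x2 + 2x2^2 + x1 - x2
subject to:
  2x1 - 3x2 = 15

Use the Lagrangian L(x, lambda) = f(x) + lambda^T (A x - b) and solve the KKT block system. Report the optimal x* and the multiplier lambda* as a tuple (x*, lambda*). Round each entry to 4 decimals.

Form the Lagrangian:
  L(x, lambda) = (1/2) x^T Q x + c^T x + lambda^T (A x - b)
Stationarity (grad_x L = 0): Q x + c + A^T lambda = 0.
Primal feasibility: A x = b.

This gives the KKT block system:
  [ Q   A^T ] [ x     ]   [-c ]
  [ A    0  ] [ lambda ] = [ b ]

Solving the linear system:
  x*      = (1.8, -3.8)
  lambda* = (-6)
  f(x*)   = 47.8

x* = (1.8, -3.8), lambda* = (-6)


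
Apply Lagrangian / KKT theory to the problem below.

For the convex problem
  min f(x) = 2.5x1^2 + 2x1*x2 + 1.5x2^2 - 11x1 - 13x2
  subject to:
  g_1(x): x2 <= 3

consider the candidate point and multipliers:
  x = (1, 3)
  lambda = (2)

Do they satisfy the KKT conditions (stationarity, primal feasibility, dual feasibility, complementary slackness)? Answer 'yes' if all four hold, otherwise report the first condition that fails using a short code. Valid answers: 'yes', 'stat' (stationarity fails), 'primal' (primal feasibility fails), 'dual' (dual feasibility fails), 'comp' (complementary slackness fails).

Gradient of f: grad f(x) = Q x + c = (0, -2)
Constraint values g_i(x) = a_i^T x - b_i:
  g_1((1, 3)) = 0
Stationarity residual: grad f(x) + sum_i lambda_i a_i = (0, 0)
  -> stationarity OK
Primal feasibility (all g_i <= 0): OK
Dual feasibility (all lambda_i >= 0): OK
Complementary slackness (lambda_i * g_i(x) = 0 for all i): OK

Verdict: yes, KKT holds.

yes


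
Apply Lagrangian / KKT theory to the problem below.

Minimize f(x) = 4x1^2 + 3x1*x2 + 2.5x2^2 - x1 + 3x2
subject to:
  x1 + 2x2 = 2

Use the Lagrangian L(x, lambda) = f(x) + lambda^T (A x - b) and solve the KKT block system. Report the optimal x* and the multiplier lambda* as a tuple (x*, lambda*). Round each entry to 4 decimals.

Form the Lagrangian:
  L(x, lambda) = (1/2) x^T Q x + c^T x + lambda^T (A x - b)
Stationarity (grad_x L = 0): Q x + c + A^T lambda = 0.
Primal feasibility: A x = b.

This gives the KKT block system:
  [ Q   A^T ] [ x     ]   [-c ]
  [ A    0  ] [ lambda ] = [ b ]

Solving the linear system:
  x*      = (0.32, 0.84)
  lambda* = (-4.08)
  f(x*)   = 5.18

x* = (0.32, 0.84), lambda* = (-4.08)


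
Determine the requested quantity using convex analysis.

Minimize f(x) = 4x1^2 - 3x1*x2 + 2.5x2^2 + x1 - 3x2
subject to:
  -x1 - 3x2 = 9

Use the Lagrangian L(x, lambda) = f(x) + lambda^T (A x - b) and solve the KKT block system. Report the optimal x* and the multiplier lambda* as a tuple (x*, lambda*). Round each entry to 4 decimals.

Form the Lagrangian:
  L(x, lambda) = (1/2) x^T Q x + c^T x + lambda^T (A x - b)
Stationarity (grad_x L = 0): Q x + c + A^T lambda = 0.
Primal feasibility: A x = b.

This gives the KKT block system:
  [ Q   A^T ] [ x     ]   [-c ]
  [ A    0  ] [ lambda ] = [ b ]

Solving the linear system:
  x*      = (-1.5158, -2.4947)
  lambda* = (-3.6421)
  f(x*)   = 19.3737

x* = (-1.5158, -2.4947), lambda* = (-3.6421)


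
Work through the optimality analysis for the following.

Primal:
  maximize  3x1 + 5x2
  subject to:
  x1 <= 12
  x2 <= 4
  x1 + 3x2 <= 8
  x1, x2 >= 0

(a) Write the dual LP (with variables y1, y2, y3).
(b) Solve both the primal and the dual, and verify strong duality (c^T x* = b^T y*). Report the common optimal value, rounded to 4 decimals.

The standard primal-dual pair for 'max c^T x s.t. A x <= b, x >= 0' is:
  Dual:  min b^T y  s.t.  A^T y >= c,  y >= 0.

So the dual LP is:
  minimize  12y1 + 4y2 + 8y3
  subject to:
    y1 + y3 >= 3
    y2 + 3y3 >= 5
    y1, y2, y3 >= 0

Solving the primal: x* = (8, 0).
  primal value c^T x* = 24.
Solving the dual: y* = (0, 0, 3).
  dual value b^T y* = 24.
Strong duality: c^T x* = b^T y*. Confirmed.

24


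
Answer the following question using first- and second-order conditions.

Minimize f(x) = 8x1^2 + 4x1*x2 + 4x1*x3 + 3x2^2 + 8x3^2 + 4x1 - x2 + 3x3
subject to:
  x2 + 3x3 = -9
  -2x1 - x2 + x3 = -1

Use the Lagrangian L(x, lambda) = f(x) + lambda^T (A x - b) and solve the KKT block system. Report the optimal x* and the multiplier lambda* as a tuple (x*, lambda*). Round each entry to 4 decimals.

Form the Lagrangian:
  L(x, lambda) = (1/2) x^T Q x + c^T x + lambda^T (A x - b)
Stationarity (grad_x L = 0): Q x + c + A^T lambda = 0.
Primal feasibility: A x = b.

This gives the KKT block system:
  [ Q   A^T ] [ x     ]   [-c ]
  [ A    0  ] [ lambda ] = [ b ]

Solving the linear system:
  x*      = (0.6078, -2.4118, -2.1961)
  lambda* = (10.6863, -2.3529)
  f(x*)   = 46.0392

x* = (0.6078, -2.4118, -2.1961), lambda* = (10.6863, -2.3529)


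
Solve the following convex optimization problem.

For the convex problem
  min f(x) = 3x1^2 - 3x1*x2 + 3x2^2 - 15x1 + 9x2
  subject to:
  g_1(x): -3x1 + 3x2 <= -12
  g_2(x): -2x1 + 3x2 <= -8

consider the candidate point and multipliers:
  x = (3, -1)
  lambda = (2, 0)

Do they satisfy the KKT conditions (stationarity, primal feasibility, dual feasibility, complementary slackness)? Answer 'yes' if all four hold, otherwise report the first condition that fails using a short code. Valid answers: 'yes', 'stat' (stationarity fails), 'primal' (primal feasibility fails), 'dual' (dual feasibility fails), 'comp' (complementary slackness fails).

Gradient of f: grad f(x) = Q x + c = (6, -6)
Constraint values g_i(x) = a_i^T x - b_i:
  g_1((3, -1)) = 0
  g_2((3, -1)) = -1
Stationarity residual: grad f(x) + sum_i lambda_i a_i = (0, 0)
  -> stationarity OK
Primal feasibility (all g_i <= 0): OK
Dual feasibility (all lambda_i >= 0): OK
Complementary slackness (lambda_i * g_i(x) = 0 for all i): OK

Verdict: yes, KKT holds.

yes


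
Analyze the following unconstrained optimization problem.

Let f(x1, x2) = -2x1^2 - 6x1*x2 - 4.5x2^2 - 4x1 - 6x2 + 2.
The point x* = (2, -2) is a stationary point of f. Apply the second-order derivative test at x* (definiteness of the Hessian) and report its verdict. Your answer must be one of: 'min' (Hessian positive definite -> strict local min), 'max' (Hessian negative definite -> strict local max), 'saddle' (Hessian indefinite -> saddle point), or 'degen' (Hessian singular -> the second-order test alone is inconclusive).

Compute the Hessian H = grad^2 f:
  H = [[-4, -6], [-6, -9]]
Verify stationarity: grad f(x*) = H x* + g = (0, 0).
Eigenvalues of H: -13, 0.
H has a zero eigenvalue (singular; negative semidefinite but not definite), so H is neither positive definite, negative definite, nor indefinite. The second-order test alone is inconclusive -> degen.
(Indeed, f is constant along the null direction of H through x*, so x* is not a strict local extremum.)

degen


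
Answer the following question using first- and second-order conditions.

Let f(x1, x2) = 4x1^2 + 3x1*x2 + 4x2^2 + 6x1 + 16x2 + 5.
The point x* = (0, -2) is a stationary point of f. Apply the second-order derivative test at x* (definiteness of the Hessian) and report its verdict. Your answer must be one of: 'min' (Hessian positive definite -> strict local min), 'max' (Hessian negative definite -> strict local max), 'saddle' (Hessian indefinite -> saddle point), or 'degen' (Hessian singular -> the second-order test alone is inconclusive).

Compute the Hessian H = grad^2 f:
  H = [[8, 3], [3, 8]]
Verify stationarity: grad f(x*) = H x* + g = (0, 0).
Eigenvalues of H: 5, 11.
Both eigenvalues > 0, so H is positive definite -> x* is a strict local min.

min


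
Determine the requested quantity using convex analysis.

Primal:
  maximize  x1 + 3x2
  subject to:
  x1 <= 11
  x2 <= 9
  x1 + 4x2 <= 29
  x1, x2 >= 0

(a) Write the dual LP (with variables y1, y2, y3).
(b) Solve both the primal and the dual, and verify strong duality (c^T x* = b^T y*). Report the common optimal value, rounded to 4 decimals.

The standard primal-dual pair for 'max c^T x s.t. A x <= b, x >= 0' is:
  Dual:  min b^T y  s.t.  A^T y >= c,  y >= 0.

So the dual LP is:
  minimize  11y1 + 9y2 + 29y3
  subject to:
    y1 + y3 >= 1
    y2 + 4y3 >= 3
    y1, y2, y3 >= 0

Solving the primal: x* = (11, 4.5).
  primal value c^T x* = 24.5.
Solving the dual: y* = (0.25, 0, 0.75).
  dual value b^T y* = 24.5.
Strong duality: c^T x* = b^T y*. Confirmed.

24.5


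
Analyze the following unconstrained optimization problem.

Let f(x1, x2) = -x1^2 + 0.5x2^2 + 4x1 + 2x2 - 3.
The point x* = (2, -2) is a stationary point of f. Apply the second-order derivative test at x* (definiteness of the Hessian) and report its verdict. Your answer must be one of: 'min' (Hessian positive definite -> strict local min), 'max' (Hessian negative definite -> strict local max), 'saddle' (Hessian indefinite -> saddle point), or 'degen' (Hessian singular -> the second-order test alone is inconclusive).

Compute the Hessian H = grad^2 f:
  H = [[-2, 0], [0, 1]]
Verify stationarity: grad f(x*) = H x* + g = (0, 0).
Eigenvalues of H: -2, 1.
Eigenvalues have mixed signs, so H is indefinite -> x* is a saddle point.

saddle


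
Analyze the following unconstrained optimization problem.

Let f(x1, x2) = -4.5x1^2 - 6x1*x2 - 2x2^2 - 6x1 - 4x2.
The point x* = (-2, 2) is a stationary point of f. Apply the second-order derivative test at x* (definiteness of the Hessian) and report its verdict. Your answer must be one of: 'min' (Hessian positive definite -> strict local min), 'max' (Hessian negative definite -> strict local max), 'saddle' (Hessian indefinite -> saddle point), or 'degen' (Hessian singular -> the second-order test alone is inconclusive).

Compute the Hessian H = grad^2 f:
  H = [[-9, -6], [-6, -4]]
Verify stationarity: grad f(x*) = H x* + g = (0, 0).
Eigenvalues of H: -13, 0.
H has a zero eigenvalue (singular; negative semidefinite but not definite), so H is neither positive definite, negative definite, nor indefinite. The second-order test alone is inconclusive -> degen.
(Indeed, f is constant along the null direction of H through x*, so x* is not a strict local extremum.)

degen


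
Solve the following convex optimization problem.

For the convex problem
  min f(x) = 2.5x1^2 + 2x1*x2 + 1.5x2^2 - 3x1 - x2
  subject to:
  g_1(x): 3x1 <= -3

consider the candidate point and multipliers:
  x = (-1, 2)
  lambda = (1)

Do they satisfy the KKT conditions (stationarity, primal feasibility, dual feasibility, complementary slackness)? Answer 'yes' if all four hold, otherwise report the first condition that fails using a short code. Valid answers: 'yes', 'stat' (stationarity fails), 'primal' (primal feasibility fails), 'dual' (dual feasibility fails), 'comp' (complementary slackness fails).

Gradient of f: grad f(x) = Q x + c = (-4, 3)
Constraint values g_i(x) = a_i^T x - b_i:
  g_1((-1, 2)) = 0
Stationarity residual: grad f(x) + sum_i lambda_i a_i = (-1, 3)
  -> stationarity FAILS
Primal feasibility (all g_i <= 0): OK
Dual feasibility (all lambda_i >= 0): OK
Complementary slackness (lambda_i * g_i(x) = 0 for all i): OK

Verdict: the first failing condition is stationarity -> stat.

stat


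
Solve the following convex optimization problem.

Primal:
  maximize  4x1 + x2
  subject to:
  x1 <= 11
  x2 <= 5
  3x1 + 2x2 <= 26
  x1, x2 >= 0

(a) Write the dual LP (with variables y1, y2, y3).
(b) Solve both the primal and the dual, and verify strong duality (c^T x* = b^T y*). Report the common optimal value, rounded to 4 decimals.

The standard primal-dual pair for 'max c^T x s.t. A x <= b, x >= 0' is:
  Dual:  min b^T y  s.t.  A^T y >= c,  y >= 0.

So the dual LP is:
  minimize  11y1 + 5y2 + 26y3
  subject to:
    y1 + 3y3 >= 4
    y2 + 2y3 >= 1
    y1, y2, y3 >= 0

Solving the primal: x* = (8.6667, 0).
  primal value c^T x* = 34.6667.
Solving the dual: y* = (0, 0, 1.3333).
  dual value b^T y* = 34.6667.
Strong duality: c^T x* = b^T y*. Confirmed.

34.6667


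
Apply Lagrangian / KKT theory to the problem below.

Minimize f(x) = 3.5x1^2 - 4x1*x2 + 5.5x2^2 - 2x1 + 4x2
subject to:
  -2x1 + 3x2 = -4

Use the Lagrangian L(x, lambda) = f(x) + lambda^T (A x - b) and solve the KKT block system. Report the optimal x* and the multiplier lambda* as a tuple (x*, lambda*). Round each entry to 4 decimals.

Form the Lagrangian:
  L(x, lambda) = (1/2) x^T Q x + c^T x + lambda^T (A x - b)
Stationarity (grad_x L = 0): Q x + c + A^T lambda = 0.
Primal feasibility: A x = b.

This gives the KKT block system:
  [ Q   A^T ] [ x     ]   [-c ]
  [ A    0  ] [ lambda ] = [ b ]

Solving the linear system:
  x*      = (0.5763, -0.9492)
  lambda* = (2.9153)
  f(x*)   = 3.3559

x* = (0.5763, -0.9492), lambda* = (2.9153)


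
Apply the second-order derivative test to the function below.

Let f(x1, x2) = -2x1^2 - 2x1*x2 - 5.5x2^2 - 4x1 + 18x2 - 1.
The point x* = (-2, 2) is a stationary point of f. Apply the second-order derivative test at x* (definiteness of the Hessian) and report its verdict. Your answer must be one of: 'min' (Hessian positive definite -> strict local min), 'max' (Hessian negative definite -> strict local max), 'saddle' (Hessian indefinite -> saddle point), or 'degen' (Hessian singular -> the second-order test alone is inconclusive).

Compute the Hessian H = grad^2 f:
  H = [[-4, -2], [-2, -11]]
Verify stationarity: grad f(x*) = H x* + g = (0, 0).
Eigenvalues of H: -11.5311, -3.4689.
Both eigenvalues < 0, so H is negative definite -> x* is a strict local max.

max


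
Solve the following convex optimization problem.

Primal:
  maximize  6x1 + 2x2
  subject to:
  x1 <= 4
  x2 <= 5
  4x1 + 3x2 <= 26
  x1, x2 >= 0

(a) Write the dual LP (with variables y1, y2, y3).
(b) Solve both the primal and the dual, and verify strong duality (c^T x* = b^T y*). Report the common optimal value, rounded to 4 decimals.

The standard primal-dual pair for 'max c^T x s.t. A x <= b, x >= 0' is:
  Dual:  min b^T y  s.t.  A^T y >= c,  y >= 0.

So the dual LP is:
  minimize  4y1 + 5y2 + 26y3
  subject to:
    y1 + 4y3 >= 6
    y2 + 3y3 >= 2
    y1, y2, y3 >= 0

Solving the primal: x* = (4, 3.3333).
  primal value c^T x* = 30.6667.
Solving the dual: y* = (3.3333, 0, 0.6667).
  dual value b^T y* = 30.6667.
Strong duality: c^T x* = b^T y*. Confirmed.

30.6667


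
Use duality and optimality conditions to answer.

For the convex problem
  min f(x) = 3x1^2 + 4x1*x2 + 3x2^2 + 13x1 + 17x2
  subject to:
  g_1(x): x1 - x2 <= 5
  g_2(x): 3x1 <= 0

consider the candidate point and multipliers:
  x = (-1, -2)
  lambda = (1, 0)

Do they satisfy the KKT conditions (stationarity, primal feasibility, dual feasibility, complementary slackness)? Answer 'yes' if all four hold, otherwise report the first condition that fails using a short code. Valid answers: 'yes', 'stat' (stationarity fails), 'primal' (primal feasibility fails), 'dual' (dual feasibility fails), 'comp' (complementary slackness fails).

Gradient of f: grad f(x) = Q x + c = (-1, 1)
Constraint values g_i(x) = a_i^T x - b_i:
  g_1((-1, -2)) = -4
  g_2((-1, -2)) = -3
Stationarity residual: grad f(x) + sum_i lambda_i a_i = (0, 0)
  -> stationarity OK
Primal feasibility (all g_i <= 0): OK
Dual feasibility (all lambda_i >= 0): OK
Complementary slackness (lambda_i * g_i(x) = 0 for all i): FAILS

Verdict: the first failing condition is complementary_slackness -> comp.

comp


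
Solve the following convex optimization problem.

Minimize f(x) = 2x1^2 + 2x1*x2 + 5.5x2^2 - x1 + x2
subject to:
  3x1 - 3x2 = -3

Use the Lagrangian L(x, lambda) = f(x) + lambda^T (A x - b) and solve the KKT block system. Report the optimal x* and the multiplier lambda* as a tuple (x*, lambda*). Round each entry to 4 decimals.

Form the Lagrangian:
  L(x, lambda) = (1/2) x^T Q x + c^T x + lambda^T (A x - b)
Stationarity (grad_x L = 0): Q x + c + A^T lambda = 0.
Primal feasibility: A x = b.

This gives the KKT block system:
  [ Q   A^T ] [ x     ]   [-c ]
  [ A    0  ] [ lambda ] = [ b ]

Solving the linear system:
  x*      = (-0.6842, 0.3158)
  lambda* = (1.0351)
  f(x*)   = 2.0526

x* = (-0.6842, 0.3158), lambda* = (1.0351)


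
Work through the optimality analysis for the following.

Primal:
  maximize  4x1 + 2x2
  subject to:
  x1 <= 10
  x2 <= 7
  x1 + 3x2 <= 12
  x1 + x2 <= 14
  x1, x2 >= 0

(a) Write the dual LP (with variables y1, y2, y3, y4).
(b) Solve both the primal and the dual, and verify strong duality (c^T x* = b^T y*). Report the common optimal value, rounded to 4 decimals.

The standard primal-dual pair for 'max c^T x s.t. A x <= b, x >= 0' is:
  Dual:  min b^T y  s.t.  A^T y >= c,  y >= 0.

So the dual LP is:
  minimize  10y1 + 7y2 + 12y3 + 14y4
  subject to:
    y1 + y3 + y4 >= 4
    y2 + 3y3 + y4 >= 2
    y1, y2, y3, y4 >= 0

Solving the primal: x* = (10, 0.6667).
  primal value c^T x* = 41.3333.
Solving the dual: y* = (3.3333, 0, 0.6667, 0).
  dual value b^T y* = 41.3333.
Strong duality: c^T x* = b^T y*. Confirmed.

41.3333


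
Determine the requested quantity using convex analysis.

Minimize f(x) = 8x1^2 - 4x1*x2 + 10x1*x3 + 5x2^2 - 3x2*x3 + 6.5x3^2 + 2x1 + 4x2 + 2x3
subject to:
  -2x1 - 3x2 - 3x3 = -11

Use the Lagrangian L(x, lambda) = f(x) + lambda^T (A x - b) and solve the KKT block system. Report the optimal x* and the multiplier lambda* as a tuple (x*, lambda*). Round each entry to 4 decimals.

Form the Lagrangian:
  L(x, lambda) = (1/2) x^T Q x + c^T x + lambda^T (A x - b)
Stationarity (grad_x L = 0): Q x + c + A^T lambda = 0.
Primal feasibility: A x = b.

This gives the KKT block system:
  [ Q   A^T ] [ x     ]   [-c ]
  [ A    0  ] [ lambda ] = [ b ]

Solving the linear system:
  x*      = (0.1188, 1.9677, 1.6198)
  lambda* = (6.1141)
  f(x*)   = 39.3013

x* = (0.1188, 1.9677, 1.6198), lambda* = (6.1141)


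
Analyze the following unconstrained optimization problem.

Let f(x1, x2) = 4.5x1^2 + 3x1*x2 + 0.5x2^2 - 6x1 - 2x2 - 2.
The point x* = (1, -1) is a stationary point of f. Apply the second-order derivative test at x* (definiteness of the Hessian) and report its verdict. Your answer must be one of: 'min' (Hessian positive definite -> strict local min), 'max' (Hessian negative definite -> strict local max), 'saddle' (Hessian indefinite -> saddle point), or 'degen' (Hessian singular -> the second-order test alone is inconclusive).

Compute the Hessian H = grad^2 f:
  H = [[9, 3], [3, 1]]
Verify stationarity: grad f(x*) = H x* + g = (0, 0).
Eigenvalues of H: 0, 10.
H has a zero eigenvalue (singular; positive semidefinite but not definite), so H is neither positive definite, negative definite, nor indefinite. The second-order test alone is inconclusive -> degen.
(Indeed, f is constant along the null direction of H through x*, so x* is not a strict local extremum.)

degen
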